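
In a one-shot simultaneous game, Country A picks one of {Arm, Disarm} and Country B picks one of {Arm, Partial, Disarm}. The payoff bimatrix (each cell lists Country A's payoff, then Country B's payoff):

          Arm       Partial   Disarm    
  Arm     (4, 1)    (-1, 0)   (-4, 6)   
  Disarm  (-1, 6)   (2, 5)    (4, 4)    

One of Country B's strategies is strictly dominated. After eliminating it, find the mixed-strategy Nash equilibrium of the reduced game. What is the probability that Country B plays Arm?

q = 8/13

Country B's strategy Partial is strictly dominated by Arm: 1 > 0 and 6 > 5. Eliminate Partial.
Country A's indifference between Arm and Disarm determines Country B's mixing probability q:
  Country A's payoff to Arm: q·4 + (1−q)·(-4) = 8q - 4
  Country A's payoff to Disarm: q·(-1) + (1−q)·4 = -5q + 4
  8q - 4 = -5q + 4  ⇒  13q = 8  ⇒  q = 8/13.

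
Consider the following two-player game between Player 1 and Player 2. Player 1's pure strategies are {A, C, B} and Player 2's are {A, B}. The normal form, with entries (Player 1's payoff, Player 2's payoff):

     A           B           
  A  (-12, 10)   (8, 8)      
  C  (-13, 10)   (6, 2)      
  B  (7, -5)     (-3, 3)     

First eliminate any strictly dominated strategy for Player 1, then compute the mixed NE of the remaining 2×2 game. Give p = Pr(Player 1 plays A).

Player 1's strategy C is strictly dominated by A: -12 > -13 and 8 > 6. Eliminate C.
Player 2's indifference between A and B determines Player 1's mixing probability p:
  Player 2's payoff to A: p·10 + (1−p)·(-5) = 15p - 5
  Player 2's payoff to B: p·8 + (1−p)·3 = 5p + 3
  15p - 5 = 5p + 3  ⇒  10p = 8  ⇒  p = 4/5.

p = 4/5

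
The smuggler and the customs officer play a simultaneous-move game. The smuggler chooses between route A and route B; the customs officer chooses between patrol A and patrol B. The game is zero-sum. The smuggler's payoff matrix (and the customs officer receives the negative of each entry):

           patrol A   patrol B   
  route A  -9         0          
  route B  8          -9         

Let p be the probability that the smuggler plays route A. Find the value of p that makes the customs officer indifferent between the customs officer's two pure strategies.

In a mixed equilibrium the customs officer is indifferent between patrol A and patrol B; this condition fixes p.
  the customs officer's expected payoff from patrol A: p·9 + (1−p)·(-8) = 17p - 8
  the customs officer's expected payoff from patrol B: p·0 + (1−p)·9 = -9p + 9
  17p - 8 = -9p + 9  ⇒  26p = 17  ⇒  p = 17/26.

p = 17/26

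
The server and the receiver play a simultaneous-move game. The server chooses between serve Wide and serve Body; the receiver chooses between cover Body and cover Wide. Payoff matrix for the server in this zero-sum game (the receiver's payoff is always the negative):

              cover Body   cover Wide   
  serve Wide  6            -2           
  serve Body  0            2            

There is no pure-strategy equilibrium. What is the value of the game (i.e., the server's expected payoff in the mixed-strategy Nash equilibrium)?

The receiver's mix must leave the server indifferent between serve Wide and serve Body.
  the server's payoff to serve Wide: q·6 + (1−q)·(-2) = 8q - 2
  the server's payoff to serve Body: q·0 + (1−q)·2 = -2q + 2
  8q - 2 = -2q + 2  ⇒  10q = 4  ⇒  q = 2/5.
The value is the server's expected payoff against this mix (using serve Wide): (2/5)·6 + (3/5)·(-2) = 6/5.

v = 6/5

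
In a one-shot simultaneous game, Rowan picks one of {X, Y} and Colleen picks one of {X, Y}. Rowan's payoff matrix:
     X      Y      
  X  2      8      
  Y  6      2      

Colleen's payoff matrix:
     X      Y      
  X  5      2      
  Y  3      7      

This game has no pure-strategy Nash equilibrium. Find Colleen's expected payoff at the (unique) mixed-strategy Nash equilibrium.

Colleen's indifference between X and Y determines Rowan's mixing probability p:
  Colleen's payoff from X: p·5 + (1−p)·3 = 2p + 3
  Colleen's payoff from Y: p·2 + (1−p)·7 = -5p + 7
  2p + 3 = -5p + 7  ⇒  7p = 4  ⇒  p = 4/7.
At equilibrium Colleen is indifferent across columns, so Colleen's payoff equals the payoff from X: (4/7)·5 + (3/7)·3 = 29/7.

29/7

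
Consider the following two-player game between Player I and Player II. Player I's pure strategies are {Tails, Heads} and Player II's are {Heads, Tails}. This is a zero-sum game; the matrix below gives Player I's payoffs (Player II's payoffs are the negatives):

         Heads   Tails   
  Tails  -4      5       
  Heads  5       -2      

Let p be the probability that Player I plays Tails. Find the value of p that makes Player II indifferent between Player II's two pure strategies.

For Player II to be willing to mix, Player II must be indifferent between Heads and Tails, which pins down Player I's mix.
  Player II's payoff to Heads: p·4 + (1−p)·(-5) = 9p - 5
  Player II's payoff to Tails: p·(-5) + (1−p)·2 = -7p + 2
  9p - 5 = -7p + 2  ⇒  16p = 7  ⇒  p = 7/16.

p = 7/16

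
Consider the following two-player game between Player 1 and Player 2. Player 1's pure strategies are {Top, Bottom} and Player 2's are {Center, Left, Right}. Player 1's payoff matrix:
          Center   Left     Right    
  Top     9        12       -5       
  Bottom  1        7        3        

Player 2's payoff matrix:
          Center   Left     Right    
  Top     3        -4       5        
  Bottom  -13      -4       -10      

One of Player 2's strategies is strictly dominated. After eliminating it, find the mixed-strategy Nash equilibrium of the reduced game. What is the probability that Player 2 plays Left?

q = 8/13

Player 2's strategy Center is strictly dominated by Right: 5 > 3 and -10 > -13. Eliminate Center.
For Player 1 to be willing to mix, Player 1 must be indifferent between Top and Bottom, which pins down Player 2's mix.
  Player 1's payoff from Top: q·12 + (1−q)·(-5) = 17q - 5
  Player 1's payoff from Bottom: q·7 + (1−q)·3 = 4q + 3
  17q - 5 = 4q + 3  ⇒  13q = 8  ⇒  q = 8/13.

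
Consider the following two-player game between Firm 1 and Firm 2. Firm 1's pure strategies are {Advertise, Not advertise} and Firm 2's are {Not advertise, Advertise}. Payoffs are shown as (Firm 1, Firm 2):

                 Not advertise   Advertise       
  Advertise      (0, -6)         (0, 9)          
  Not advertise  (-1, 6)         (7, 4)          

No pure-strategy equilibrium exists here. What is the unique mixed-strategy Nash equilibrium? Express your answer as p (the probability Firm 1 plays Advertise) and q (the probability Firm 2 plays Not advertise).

p = 2/17, q = 7/8

In a mixed equilibrium Firm 2 is indifferent between Not advertise and Advertise; this condition fixes p.
  Firm 2's payoff from Not advertise: p·(-6) + (1−p)·6 = -12p + 6
  Firm 2's payoff from Advertise: p·9 + (1−p)·4 = 5p + 4
  -12p + 6 = 5p + 4  ⇒  -17p = -2  ⇒  p = 2/17.
Firm 1's indifference between Advertise and Not advertise determines Firm 2's mixing probability q:
  Firm 1's payoff to Advertise: q·0 + (1−q)·0 = 0
  Firm 1's payoff to Not advertise: q·(-1) + (1−q)·7 = -8q + 7
  0 = -8q + 7  ⇒  8q = 7  ⇒  q = 7/8.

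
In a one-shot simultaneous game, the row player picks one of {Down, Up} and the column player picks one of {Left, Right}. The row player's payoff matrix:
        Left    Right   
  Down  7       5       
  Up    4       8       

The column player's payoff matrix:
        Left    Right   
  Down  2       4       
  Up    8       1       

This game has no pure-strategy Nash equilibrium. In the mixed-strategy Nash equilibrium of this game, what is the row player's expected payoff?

6

Set the row player's expected payoff from Down equal to that from Up:
  the row player's payoff from Down: q·7 + (1−q)·5 = 2q + 5
  the row player's payoff from Up: q·4 + (1−q)·8 = -4q + 8
  2q + 5 = -4q + 8  ⇒  6q = 3  ⇒  q = 1/2.
At equilibrium the row player is indifferent across rows, so the row player's payoff equals the payoff from Down: (1/2)·7 + (1/2)·5 = 6.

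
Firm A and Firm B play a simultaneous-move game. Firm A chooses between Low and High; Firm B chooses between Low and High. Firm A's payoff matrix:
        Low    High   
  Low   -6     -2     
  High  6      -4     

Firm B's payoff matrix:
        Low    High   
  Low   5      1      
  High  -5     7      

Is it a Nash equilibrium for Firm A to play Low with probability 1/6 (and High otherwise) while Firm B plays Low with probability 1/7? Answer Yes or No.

Given Firm A's mix p = 1/6, Firm B's payoff from Low is -10/3 but from High is 6. Firm B strictly prefers High, so Firm B would not mix.
So the proposed profile is not a Nash equilibrium.

No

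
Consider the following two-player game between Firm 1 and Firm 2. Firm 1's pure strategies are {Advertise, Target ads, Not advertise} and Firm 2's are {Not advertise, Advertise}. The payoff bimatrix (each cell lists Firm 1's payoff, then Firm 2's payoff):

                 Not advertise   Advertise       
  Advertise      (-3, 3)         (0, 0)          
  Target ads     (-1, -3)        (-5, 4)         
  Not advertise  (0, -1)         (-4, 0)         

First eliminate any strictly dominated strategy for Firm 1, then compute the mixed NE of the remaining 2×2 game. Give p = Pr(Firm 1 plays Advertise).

p = 1/4

Firm 1's strategy Target ads is strictly dominated by Not advertise: 0 > -1 and -4 > -5. Eliminate Target ads.
Firm 2's indifference between Not advertise and Advertise determines Firm 1's mixing probability p:
  Firm 2's payoff from Not advertise: p·3 + (1−p)·(-1) = 4p - 1
  Firm 2's payoff from Advertise: p·0 + (1−p)·0 = 0
  4p - 1 = 0  ⇒  4p = 1  ⇒  p = 1/4.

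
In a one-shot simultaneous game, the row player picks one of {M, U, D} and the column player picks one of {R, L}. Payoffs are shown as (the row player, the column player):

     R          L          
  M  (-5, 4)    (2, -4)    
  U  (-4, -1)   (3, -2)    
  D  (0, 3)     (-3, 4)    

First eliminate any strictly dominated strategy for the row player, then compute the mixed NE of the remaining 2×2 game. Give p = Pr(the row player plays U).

The row player's strategy M is strictly dominated by U: -4 > -5 and 3 > 2. Eliminate M.
In a mixed equilibrium the column player is indifferent between R and L; this condition fixes p.
  the column player's payoff from R: p·(-1) + (1−p)·3 = -4p + 3
  the column player's payoff from L: p·(-2) + (1−p)·4 = -6p + 4
  -4p + 3 = -6p + 4  ⇒  2p = 1  ⇒  p = 1/2.

p = 1/2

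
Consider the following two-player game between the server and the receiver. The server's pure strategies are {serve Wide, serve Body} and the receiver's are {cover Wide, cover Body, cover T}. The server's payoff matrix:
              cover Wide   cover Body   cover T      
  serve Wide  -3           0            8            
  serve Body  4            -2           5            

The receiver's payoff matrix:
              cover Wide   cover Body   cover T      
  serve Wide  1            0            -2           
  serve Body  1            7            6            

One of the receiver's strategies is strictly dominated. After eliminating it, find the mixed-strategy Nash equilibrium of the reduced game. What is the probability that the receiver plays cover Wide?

q = 2/9

The receiver's strategy cover T is strictly dominated by cover Body: 0 > -2 and 7 > 6. Eliminate cover T.
The receiver's mix must leave the server indifferent between serve Wide and serve Body.
  the server's payoff to serve Wide: q·(-3) + (1−q)·0 = -3q
  the server's payoff to serve Body: q·4 + (1−q)·(-2) = 6q - 2
  -3q = 6q - 2  ⇒  -9q = -2  ⇒  q = 2/9.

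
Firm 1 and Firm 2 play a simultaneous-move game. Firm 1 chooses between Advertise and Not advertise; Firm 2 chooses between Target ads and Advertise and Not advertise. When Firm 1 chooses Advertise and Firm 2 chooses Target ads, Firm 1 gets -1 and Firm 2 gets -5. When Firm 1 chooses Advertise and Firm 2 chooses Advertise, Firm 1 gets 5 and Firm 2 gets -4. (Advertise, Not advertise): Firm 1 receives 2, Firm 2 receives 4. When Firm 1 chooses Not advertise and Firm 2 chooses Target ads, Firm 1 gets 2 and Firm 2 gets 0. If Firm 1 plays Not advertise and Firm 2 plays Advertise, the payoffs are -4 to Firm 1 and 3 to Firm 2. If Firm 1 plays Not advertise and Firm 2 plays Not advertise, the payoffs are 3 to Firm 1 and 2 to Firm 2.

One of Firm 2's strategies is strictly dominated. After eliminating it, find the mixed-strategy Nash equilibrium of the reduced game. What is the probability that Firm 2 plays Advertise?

Firm 2's strategy Target ads is strictly dominated by Advertise: -4 > -5 and 3 > 0. Eliminate Target ads.
In a mixed equilibrium Firm 1 is indifferent between Advertise and Not advertise; this condition fixes q.
  Firm 1's expected payoff from Advertise: q·5 + (1−q)·2 = 3q + 2
  Firm 1's expected payoff from Not advertise: q·(-4) + (1−q)·3 = -7q + 3
  3q + 2 = -7q + 3  ⇒  10q = 1  ⇒  q = 1/10.

q = 1/10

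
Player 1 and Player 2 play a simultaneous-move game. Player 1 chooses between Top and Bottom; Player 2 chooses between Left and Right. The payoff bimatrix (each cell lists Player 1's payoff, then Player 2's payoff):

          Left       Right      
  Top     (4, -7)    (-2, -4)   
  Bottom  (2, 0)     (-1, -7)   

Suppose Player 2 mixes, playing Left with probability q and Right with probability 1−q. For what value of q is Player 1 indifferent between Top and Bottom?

q = 1/3

Player 2's mix must leave Player 1 indifferent between Top and Bottom.
  Player 1's payoff from Top: q·4 + (1−q)·(-2) = 6q - 2
  Player 1's payoff from Bottom: q·2 + (1−q)·(-1) = 3q - 1
  6q - 2 = 3q - 1  ⇒  3q = 1  ⇒  q = 1/3.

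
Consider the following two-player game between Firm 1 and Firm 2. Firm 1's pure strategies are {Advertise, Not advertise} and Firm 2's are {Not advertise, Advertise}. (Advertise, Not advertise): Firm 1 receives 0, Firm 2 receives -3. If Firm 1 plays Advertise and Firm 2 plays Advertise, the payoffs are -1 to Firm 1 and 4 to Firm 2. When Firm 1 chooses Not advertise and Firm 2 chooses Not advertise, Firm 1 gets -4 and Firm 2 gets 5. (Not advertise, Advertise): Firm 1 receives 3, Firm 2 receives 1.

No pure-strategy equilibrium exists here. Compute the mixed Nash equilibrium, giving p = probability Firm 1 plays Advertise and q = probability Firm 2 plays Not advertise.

For Firm 2 to be willing to mix, Firm 2 must be indifferent between Not advertise and Advertise, which pins down Firm 1's mix.
  Firm 2's payoff from Not advertise: p·(-3) + (1−p)·5 = -8p + 5
  Firm 2's payoff from Advertise: p·4 + (1−p)·1 = 3p + 1
  -8p + 5 = 3p + 1  ⇒  -11p = -4  ⇒  p = 4/11.
In a mixed equilibrium Firm 1 is indifferent between Advertise and Not advertise; this condition fixes q.
  Firm 1's payoff from Advertise: q·0 + (1−q)·(-1) = q - 1
  Firm 1's payoff from Not advertise: q·(-4) + (1−q)·3 = -7q + 3
  q - 1 = -7q + 3  ⇒  8q = 4  ⇒  q = 1/2.

p = 4/11, q = 1/2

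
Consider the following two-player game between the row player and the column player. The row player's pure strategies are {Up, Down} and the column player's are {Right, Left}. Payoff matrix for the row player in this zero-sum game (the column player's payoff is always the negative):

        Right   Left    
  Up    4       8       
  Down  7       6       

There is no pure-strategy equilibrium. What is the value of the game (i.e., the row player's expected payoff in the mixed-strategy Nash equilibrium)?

The column player's mix must leave the row player indifferent between Up and Down.
  the row player's expected payoff from Up: q·4 + (1−q)·8 = -4q + 8
  the row player's expected payoff from Down: q·7 + (1−q)·6 = q + 6
  -4q + 8 = q + 6  ⇒  -5q = -2  ⇒  q = 2/5.
The value is the row player's expected payoff against this mix (using Up): (2/5)·4 + (3/5)·8 = 32/5.

v = 32/5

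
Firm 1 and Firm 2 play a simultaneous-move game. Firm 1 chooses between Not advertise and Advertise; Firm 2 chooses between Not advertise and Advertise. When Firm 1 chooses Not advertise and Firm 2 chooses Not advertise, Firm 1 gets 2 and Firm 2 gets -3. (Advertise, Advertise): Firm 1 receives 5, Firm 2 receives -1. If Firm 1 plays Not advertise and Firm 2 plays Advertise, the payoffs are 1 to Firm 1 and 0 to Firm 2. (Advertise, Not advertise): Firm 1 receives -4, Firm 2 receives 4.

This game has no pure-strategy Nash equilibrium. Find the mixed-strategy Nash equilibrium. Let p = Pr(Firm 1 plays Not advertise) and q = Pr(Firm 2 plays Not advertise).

p = 5/8, q = 2/5

Set Firm 2's expected payoff from Not advertise equal to that from Advertise:
  Firm 2's expected payoff from Not advertise: p·(-3) + (1−p)·4 = -7p + 4
  Firm 2's expected payoff from Advertise: p·0 + (1−p)·(-1) = p - 1
  -7p + 4 = p - 1  ⇒  -8p = -5  ⇒  p = 5/8.
In a mixed equilibrium Firm 1 is indifferent between Not advertise and Advertise; this condition fixes q.
  Firm 1's expected payoff from Not advertise: q·2 + (1−q)·1 = q + 1
  Firm 1's expected payoff from Advertise: q·(-4) + (1−q)·5 = -9q + 5
  q + 1 = -9q + 5  ⇒  10q = 4  ⇒  q = 2/5.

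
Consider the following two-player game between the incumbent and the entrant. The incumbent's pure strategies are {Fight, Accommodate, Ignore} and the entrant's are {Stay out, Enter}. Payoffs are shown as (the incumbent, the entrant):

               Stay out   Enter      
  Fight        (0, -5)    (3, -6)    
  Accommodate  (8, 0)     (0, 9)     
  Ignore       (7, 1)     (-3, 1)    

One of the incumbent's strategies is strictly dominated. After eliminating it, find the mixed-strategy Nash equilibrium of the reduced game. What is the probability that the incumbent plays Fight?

p = 9/10

The incumbent's strategy Ignore is strictly dominated by Accommodate: 8 > 7 and 0 > -3. Eliminate Ignore.
The entrant's indifference between Stay out and Enter determines the incumbent's mixing probability p:
  the entrant's payoff from Stay out: p·(-5) + (1−p)·0 = -5p
  the entrant's payoff from Enter: p·(-6) + (1−p)·9 = -15p + 9
  -5p = -15p + 9  ⇒  10p = 9  ⇒  p = 9/10.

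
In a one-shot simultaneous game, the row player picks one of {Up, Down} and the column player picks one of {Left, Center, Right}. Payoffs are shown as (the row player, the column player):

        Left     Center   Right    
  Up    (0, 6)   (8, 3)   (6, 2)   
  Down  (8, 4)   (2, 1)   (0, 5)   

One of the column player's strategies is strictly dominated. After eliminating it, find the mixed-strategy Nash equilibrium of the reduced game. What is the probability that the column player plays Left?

The column player's strategy Center is strictly dominated by Left: 6 > 3 and 4 > 1. Eliminate Center.
The row player's indifference between Up and Down determines the column player's mixing probability q:
  the row player's payoff from Up: q·0 + (1−q)·6 = -6q + 6
  the row player's payoff from Down: q·8 + (1−q)·0 = 8q
  -6q + 6 = 8q  ⇒  -14q = -6  ⇒  q = 3/7.

q = 3/7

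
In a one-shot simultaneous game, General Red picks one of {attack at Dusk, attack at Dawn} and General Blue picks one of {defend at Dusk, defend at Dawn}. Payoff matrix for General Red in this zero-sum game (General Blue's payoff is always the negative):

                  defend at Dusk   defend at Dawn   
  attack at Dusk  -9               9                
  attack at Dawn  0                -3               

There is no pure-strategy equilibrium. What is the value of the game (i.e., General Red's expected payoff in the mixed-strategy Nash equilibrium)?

v = -9/7

In a mixed equilibrium General Red is indifferent between attack at Dusk and attack at Dawn; this condition fixes q.
  General Red's payoff from attack at Dusk: q·(-9) + (1−q)·9 = -18q + 9
  General Red's payoff from attack at Dawn: q·0 + (1−q)·(-3) = 3q - 3
  -18q + 9 = 3q - 3  ⇒  -21q = -12  ⇒  q = 4/7.
The value is General Red's expected payoff against this mix (using attack at Dusk): (4/7)·(-9) + (3/7)·9 = -9/7.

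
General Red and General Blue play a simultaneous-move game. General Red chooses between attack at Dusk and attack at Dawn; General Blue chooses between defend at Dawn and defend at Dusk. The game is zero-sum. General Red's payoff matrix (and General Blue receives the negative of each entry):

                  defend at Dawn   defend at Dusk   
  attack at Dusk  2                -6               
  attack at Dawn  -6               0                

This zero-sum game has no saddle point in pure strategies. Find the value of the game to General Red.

For General Red to be willing to mix, General Red must be indifferent between attack at Dusk and attack at Dawn, which pins down General Blue's mix.
  General Red's expected payoff from attack at Dusk: q·2 + (1−q)·(-6) = 8q - 6
  General Red's expected payoff from attack at Dawn: q·(-6) + (1−q)·0 = -6q
  8q - 6 = -6q  ⇒  14q = 6  ⇒  q = 3/7.
The value is General Red's expected payoff against this mix (using attack at Dusk): (3/7)·2 + (4/7)·(-6) = -18/7.

v = -18/7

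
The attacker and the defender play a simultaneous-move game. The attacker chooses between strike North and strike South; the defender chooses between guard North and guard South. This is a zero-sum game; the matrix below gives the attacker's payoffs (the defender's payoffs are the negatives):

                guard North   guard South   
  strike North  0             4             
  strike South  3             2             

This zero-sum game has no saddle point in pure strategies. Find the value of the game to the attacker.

v = 12/5

In a mixed equilibrium the attacker is indifferent between strike North and strike South; this condition fixes q.
  the attacker's expected payoff from strike North: q·0 + (1−q)·4 = -4q + 4
  the attacker's expected payoff from strike South: q·3 + (1−q)·2 = q + 2
  -4q + 4 = q + 2  ⇒  -5q = -2  ⇒  q = 2/5.
The value is the attacker's expected payoff against this mix (using strike North): (2/5)·0 + (3/5)·4 = 12/5.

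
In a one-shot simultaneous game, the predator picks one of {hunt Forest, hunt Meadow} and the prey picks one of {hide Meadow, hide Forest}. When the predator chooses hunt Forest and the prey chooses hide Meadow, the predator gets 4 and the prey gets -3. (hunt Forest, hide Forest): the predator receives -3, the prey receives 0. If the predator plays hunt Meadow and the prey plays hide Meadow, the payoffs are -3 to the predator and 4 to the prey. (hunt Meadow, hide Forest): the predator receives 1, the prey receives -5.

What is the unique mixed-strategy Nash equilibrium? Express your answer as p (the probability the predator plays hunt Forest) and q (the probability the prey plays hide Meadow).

The predator's mix must leave the prey indifferent between hide Meadow and hide Forest.
  the prey's payoff from hide Meadow: p·(-3) + (1−p)·4 = -7p + 4
  the prey's payoff from hide Forest: p·0 + (1−p)·(-5) = 5p - 5
  -7p + 4 = 5p - 5  ⇒  -12p = -9  ⇒  p = 3/4.
In a mixed equilibrium the predator is indifferent between hunt Forest and hunt Meadow; this condition fixes q.
  the predator's expected payoff from hunt Forest: q·4 + (1−q)·(-3) = 7q - 3
  the predator's expected payoff from hunt Meadow: q·(-3) + (1−q)·1 = -4q + 1
  7q - 3 = -4q + 1  ⇒  11q = 4  ⇒  q = 4/11.

p = 3/4, q = 4/11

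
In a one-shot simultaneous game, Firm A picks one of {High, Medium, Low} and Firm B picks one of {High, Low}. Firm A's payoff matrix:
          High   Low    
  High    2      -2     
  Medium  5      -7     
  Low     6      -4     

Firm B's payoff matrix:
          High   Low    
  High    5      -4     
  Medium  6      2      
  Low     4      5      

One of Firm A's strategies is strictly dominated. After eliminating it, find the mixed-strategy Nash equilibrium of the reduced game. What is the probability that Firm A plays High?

p = 1/10

Firm A's strategy Medium is strictly dominated by Low: 6 > 5 and -4 > -7. Eliminate Medium.
Firm A's mix must leave Firm B indifferent between High and Low.
  Firm B's payoff from High: p·5 + (1−p)·4 = p + 4
  Firm B's payoff from Low: p·(-4) + (1−p)·5 = -9p + 5
  p + 4 = -9p + 5  ⇒  10p = 1  ⇒  p = 1/10.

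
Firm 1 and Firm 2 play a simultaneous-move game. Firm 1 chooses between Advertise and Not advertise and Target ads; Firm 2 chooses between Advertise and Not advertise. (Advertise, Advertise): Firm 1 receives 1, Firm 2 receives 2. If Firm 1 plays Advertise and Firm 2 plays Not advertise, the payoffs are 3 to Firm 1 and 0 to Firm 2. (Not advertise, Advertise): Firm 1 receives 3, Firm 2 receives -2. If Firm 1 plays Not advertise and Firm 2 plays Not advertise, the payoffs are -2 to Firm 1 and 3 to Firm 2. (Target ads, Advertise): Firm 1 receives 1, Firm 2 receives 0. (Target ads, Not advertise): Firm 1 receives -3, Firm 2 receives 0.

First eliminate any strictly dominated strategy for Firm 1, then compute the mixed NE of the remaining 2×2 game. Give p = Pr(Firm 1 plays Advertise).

p = 5/7

Firm 1's strategy Target ads is strictly dominated by Not advertise: 3 > 1 and -2 > -3. Eliminate Target ads.
For Firm 2 to be willing to mix, Firm 2 must be indifferent between Advertise and Not advertise, which pins down Firm 1's mix.
  Firm 2's expected payoff from Advertise: p·2 + (1−p)·(-2) = 4p - 2
  Firm 2's expected payoff from Not advertise: p·0 + (1−p)·3 = -3p + 3
  4p - 2 = -3p + 3  ⇒  7p = 5  ⇒  p = 5/7.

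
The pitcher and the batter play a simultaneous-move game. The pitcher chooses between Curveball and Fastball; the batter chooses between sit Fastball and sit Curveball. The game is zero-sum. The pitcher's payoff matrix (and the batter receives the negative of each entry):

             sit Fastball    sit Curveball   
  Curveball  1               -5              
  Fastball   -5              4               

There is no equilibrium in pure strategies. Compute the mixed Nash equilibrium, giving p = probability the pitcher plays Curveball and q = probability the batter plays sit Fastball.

p = 3/5, q = 3/5

The pitcher's mix must leave the batter indifferent between sit Fastball and sit Curveball.
  the batter's payoff to sit Fastball: p·(-1) + (1−p)·5 = -6p + 5
  the batter's payoff to sit Curveball: p·5 + (1−p)·(-4) = 9p - 4
  -6p + 5 = 9p - 4  ⇒  -15p = -9  ⇒  p = 3/5.
The pitcher's indifference between Curveball and Fastball determines the batter's mixing probability q:
  the pitcher's expected payoff from Curveball: q·1 + (1−q)·(-5) = 6q - 5
  the pitcher's expected payoff from Fastball: q·(-5) + (1−q)·4 = -9q + 4
  6q - 5 = -9q + 4  ⇒  15q = 9  ⇒  q = 3/5.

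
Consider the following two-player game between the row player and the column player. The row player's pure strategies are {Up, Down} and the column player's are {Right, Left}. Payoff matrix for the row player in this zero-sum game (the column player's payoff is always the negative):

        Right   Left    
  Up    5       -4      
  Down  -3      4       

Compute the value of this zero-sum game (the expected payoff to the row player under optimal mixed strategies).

v = 1/2

Set the row player's expected payoff from Up equal to that from Down:
  the row player's payoff to Up: q·5 + (1−q)·(-4) = 9q - 4
  the row player's payoff to Down: q·(-3) + (1−q)·4 = -7q + 4
  9q - 4 = -7q + 4  ⇒  16q = 8  ⇒  q = 1/2.
The value is the row player's expected payoff against this mix (using Up): (1/2)·5 + (1/2)·(-4) = 1/2.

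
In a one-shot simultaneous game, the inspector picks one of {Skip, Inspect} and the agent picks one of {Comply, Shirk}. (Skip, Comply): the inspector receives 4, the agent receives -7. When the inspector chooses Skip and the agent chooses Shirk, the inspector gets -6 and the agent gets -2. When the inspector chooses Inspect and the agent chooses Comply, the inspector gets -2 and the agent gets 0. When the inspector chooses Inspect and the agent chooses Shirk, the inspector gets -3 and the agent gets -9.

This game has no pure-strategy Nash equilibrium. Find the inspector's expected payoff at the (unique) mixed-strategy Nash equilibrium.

-8/3

Set the inspector's expected payoff from Skip equal to that from Inspect:
  the inspector's payoff from Skip: q·4 + (1−q)·(-6) = 10q - 6
  the inspector's payoff from Inspect: q·(-2) + (1−q)·(-3) = q - 3
  10q - 6 = q - 3  ⇒  9q = 3  ⇒  q = 1/3.
At equilibrium the inspector is indifferent across rows, so the inspector's payoff equals the payoff from Skip: (1/3)·4 + (2/3)·(-6) = -8/3.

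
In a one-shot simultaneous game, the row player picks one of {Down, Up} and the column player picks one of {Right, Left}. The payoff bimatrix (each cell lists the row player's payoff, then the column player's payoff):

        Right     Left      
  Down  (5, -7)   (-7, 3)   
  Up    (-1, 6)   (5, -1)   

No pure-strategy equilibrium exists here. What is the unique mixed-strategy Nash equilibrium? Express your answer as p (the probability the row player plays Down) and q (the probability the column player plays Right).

p = 7/17, q = 2/3

In a mixed equilibrium the column player is indifferent between Right and Left; this condition fixes p.
  the column player's payoff from Right: p·(-7) + (1−p)·6 = -13p + 6
  the column player's payoff from Left: p·3 + (1−p)·(-1) = 4p - 1
  -13p + 6 = 4p - 1  ⇒  -17p = -7  ⇒  p = 7/17.
For the row player to be willing to mix, the row player must be indifferent between Down and Up, which pins down the column player's mix.
  the row player's expected payoff from Down: q·5 + (1−q)·(-7) = 12q - 7
  the row player's expected payoff from Up: q·(-1) + (1−q)·5 = -6q + 5
  12q - 7 = -6q + 5  ⇒  18q = 12  ⇒  q = 2/3.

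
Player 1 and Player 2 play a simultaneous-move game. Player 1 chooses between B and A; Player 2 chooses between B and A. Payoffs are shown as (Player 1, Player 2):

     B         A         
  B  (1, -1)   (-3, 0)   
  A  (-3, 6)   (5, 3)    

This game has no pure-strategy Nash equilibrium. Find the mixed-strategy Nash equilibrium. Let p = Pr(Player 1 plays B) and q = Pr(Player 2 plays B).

For Player 2 to be willing to mix, Player 2 must be indifferent between B and A, which pins down Player 1's mix.
  Player 2's expected payoff from B: p·(-1) + (1−p)·6 = -7p + 6
  Player 2's expected payoff from A: p·0 + (1−p)·3 = -3p + 3
  -7p + 6 = -3p + 3  ⇒  -4p = -3  ⇒  p = 3/4.
Player 2's mix must leave Player 1 indifferent between B and A.
  Player 1's payoff from B: q·1 + (1−q)·(-3) = 4q - 3
  Player 1's payoff from A: q·(-3) + (1−q)·5 = -8q + 5
  4q - 3 = -8q + 5  ⇒  12q = 8  ⇒  q = 2/3.

p = 3/4, q = 2/3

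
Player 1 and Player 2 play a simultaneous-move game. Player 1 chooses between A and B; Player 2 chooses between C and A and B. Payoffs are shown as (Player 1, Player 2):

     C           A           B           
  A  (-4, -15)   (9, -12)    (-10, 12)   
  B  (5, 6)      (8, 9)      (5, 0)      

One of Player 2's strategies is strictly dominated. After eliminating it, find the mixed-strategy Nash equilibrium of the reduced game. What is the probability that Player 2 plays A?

Player 2's strategy C is strictly dominated by A: -12 > -15 and 9 > 6. Eliminate C.
Player 2's mix must leave Player 1 indifferent between A and B.
  Player 1's expected payoff from A: q·9 + (1−q)·(-10) = 19q - 10
  Player 1's expected payoff from B: q·8 + (1−q)·5 = 3q + 5
  19q - 10 = 3q + 5  ⇒  16q = 15  ⇒  q = 15/16.

q = 15/16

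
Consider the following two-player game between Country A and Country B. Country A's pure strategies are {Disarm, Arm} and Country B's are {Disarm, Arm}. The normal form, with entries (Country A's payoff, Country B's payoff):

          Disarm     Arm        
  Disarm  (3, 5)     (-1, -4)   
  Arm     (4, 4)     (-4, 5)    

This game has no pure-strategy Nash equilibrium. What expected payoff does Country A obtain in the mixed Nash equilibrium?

2

In a mixed equilibrium Country A is indifferent between Disarm and Arm; this condition fixes q.
  Country A's payoff from Disarm: q·3 + (1−q)·(-1) = 4q - 1
  Country A's payoff from Arm: q·4 + (1−q)·(-4) = 8q - 4
  4q - 1 = 8q - 4  ⇒  -4q = -3  ⇒  q = 3/4.
At equilibrium Country A is indifferent across rows, so Country A's payoff equals the payoff from Disarm: (3/4)·3 + (1/4)·(-1) = 2.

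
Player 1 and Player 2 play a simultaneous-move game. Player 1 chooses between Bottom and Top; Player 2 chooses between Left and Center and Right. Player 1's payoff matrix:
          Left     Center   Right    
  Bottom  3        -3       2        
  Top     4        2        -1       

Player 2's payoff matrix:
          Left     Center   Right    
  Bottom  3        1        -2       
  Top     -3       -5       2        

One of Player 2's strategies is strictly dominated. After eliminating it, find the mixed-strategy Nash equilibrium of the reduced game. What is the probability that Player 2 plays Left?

q = 3/4

Player 2's strategy Center is strictly dominated by Left: 3 > 1 and -3 > -5. Eliminate Center.
In a mixed equilibrium Player 1 is indifferent between Bottom and Top; this condition fixes q.
  Player 1's payoff to Bottom: q·3 + (1−q)·2 = q + 2
  Player 1's payoff to Top: q·4 + (1−q)·(-1) = 5q - 1
  q + 2 = 5q - 1  ⇒  -4q = -3  ⇒  q = 3/4.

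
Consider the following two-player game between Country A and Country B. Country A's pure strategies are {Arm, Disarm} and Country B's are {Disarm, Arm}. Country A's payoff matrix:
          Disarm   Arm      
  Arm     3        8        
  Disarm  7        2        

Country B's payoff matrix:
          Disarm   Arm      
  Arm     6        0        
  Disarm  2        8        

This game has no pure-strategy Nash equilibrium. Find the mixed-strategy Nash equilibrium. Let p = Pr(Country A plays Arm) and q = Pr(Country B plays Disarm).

p = 1/2, q = 3/5

Set Country B's expected payoff from Disarm equal to that from Arm:
  Country B's payoff from Disarm: p·6 + (1−p)·2 = 4p + 2
  Country B's payoff from Arm: p·0 + (1−p)·8 = -8p + 8
  4p + 2 = -8p + 8  ⇒  12p = 6  ⇒  p = 1/2.
Country B's mix must leave Country A indifferent between Arm and Disarm.
  Country A's expected payoff from Arm: q·3 + (1−q)·8 = -5q + 8
  Country A's expected payoff from Disarm: q·7 + (1−q)·2 = 5q + 2
  -5q + 8 = 5q + 2  ⇒  -10q = -6  ⇒  q = 3/5.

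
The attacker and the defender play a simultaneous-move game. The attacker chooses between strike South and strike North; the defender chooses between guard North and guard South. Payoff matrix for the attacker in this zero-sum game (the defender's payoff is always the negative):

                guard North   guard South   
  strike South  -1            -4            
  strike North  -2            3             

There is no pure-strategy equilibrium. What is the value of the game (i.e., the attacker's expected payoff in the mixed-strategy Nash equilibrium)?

The defender's mix must leave the attacker indifferent between strike South and strike North.
  the attacker's expected payoff from strike South: q·(-1) + (1−q)·(-4) = 3q - 4
  the attacker's expected payoff from strike North: q·(-2) + (1−q)·3 = -5q + 3
  3q - 4 = -5q + 3  ⇒  8q = 7  ⇒  q = 7/8.
The value is the attacker's expected payoff against this mix (using strike South): (7/8)·(-1) + (1/8)·(-4) = -11/8.

v = -11/8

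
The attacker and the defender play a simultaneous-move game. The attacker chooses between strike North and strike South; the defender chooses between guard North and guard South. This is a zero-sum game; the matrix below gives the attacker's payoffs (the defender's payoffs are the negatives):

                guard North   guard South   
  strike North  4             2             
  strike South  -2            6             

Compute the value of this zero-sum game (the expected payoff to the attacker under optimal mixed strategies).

Set the attacker's expected payoff from strike North equal to that from strike South:
  the attacker's payoff from strike North: q·4 + (1−q)·2 = 2q + 2
  the attacker's payoff from strike South: q·(-2) + (1−q)·6 = -8q + 6
  2q + 2 = -8q + 6  ⇒  10q = 4  ⇒  q = 2/5.
The value is the attacker's expected payoff against this mix (using strike North): (2/5)·4 + (3/5)·2 = 14/5.

v = 14/5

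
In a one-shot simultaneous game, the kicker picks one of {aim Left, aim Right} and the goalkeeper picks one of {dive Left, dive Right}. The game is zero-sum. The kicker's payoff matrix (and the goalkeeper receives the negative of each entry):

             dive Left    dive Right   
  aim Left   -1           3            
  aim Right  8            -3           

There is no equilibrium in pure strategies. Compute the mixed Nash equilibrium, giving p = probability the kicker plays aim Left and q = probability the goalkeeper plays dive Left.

In a mixed equilibrium the goalkeeper is indifferent between dive Left and dive Right; this condition fixes p.
  the goalkeeper's payoff to dive Left: p·1 + (1−p)·(-8) = 9p - 8
  the goalkeeper's payoff to dive Right: p·(-3) + (1−p)·3 = -6p + 3
  9p - 8 = -6p + 3  ⇒  15p = 11  ⇒  p = 11/15.
Set the kicker's expected payoff from aim Left equal to that from aim Right:
  the kicker's payoff to aim Left: q·(-1) + (1−q)·3 = -4q + 3
  the kicker's payoff to aim Right: q·8 + (1−q)·(-3) = 11q - 3
  -4q + 3 = 11q - 3  ⇒  -15q = -6  ⇒  q = 2/5.

p = 11/15, q = 2/5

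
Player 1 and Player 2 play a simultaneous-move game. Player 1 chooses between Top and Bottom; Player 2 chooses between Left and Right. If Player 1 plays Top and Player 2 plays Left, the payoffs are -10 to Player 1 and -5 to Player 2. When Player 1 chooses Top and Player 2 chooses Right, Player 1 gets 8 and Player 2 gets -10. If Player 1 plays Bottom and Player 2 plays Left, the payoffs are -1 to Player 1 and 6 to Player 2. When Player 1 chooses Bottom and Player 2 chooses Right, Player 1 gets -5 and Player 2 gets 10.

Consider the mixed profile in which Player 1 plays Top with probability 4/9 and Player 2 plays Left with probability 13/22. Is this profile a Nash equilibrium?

Yes

Check Player 2's indifference given Player 1's mix p = 4/9:
  payoff from Left = 10/9; payoff from Right = 10/9 — equal.
Check Player 1's indifference given Player 2's mix q = 13/22:
  payoff from Top = -29/11; payoff from Bottom = -29/11 — equal.
Both players are indifferent, so neither can profitably deviate.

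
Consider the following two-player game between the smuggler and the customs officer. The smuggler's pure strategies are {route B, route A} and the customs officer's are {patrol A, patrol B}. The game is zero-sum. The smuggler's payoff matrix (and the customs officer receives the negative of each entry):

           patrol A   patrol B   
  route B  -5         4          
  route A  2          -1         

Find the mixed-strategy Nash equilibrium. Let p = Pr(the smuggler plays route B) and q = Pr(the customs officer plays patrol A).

Set the customs officer's expected payoff from patrol A equal to that from patrol B:
  the customs officer's expected payoff from patrol A: p·5 + (1−p)·(-2) = 7p - 2
  the customs officer's expected payoff from patrol B: p·(-4) + (1−p)·1 = -5p + 1
  7p - 2 = -5p + 1  ⇒  12p = 3  ⇒  p = 1/4.
In a mixed equilibrium the smuggler is indifferent between route B and route A; this condition fixes q.
  the smuggler's expected payoff from route B: q·(-5) + (1−q)·4 = -9q + 4
  the smuggler's expected payoff from route A: q·2 + (1−q)·(-1) = 3q - 1
  -9q + 4 = 3q - 1  ⇒  -12q = -5  ⇒  q = 5/12.

p = 1/4, q = 5/12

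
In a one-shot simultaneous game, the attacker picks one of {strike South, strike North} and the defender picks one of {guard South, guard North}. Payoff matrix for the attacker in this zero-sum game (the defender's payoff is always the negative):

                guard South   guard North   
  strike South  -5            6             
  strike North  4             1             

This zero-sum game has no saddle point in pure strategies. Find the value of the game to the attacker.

Set the attacker's expected payoff from strike South equal to that from strike North:
  the attacker's payoff to strike South: q·(-5) + (1−q)·6 = -11q + 6
  the attacker's payoff to strike North: q·4 + (1−q)·1 = 3q + 1
  -11q + 6 = 3q + 1  ⇒  -14q = -5  ⇒  q = 5/14.
The value is the attacker's expected payoff against this mix (using strike South): (5/14)·(-5) + (9/14)·6 = 29/14.

v = 29/14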